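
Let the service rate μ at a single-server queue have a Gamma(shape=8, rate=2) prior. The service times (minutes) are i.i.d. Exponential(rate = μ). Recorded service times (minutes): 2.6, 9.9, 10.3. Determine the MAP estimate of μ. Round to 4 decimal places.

The Exponential(rate=μ) likelihood is ∝ μ^n e^(−μΣtᵢ). Here n = 3 and Σtᵢ = 2.6 + 9.9 + 10.3 = 22.8.
Posterior ∝ μ^7e^(−2μ) · μ^3e^(−22.8μ) = μ^10e^(−24.8μ), i.e. Gamma(11, 24.8).
Mode = (a−1)/b = 10/24.8 ≈ 0.4032.

μ̂_MAP = 0.4032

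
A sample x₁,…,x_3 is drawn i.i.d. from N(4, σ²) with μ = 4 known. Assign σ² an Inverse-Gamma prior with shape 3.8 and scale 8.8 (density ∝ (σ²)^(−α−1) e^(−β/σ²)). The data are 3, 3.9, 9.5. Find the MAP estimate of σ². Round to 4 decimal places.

σ̂²_MAP = 3.8778

Sum of squared deviations about the known mean: SS = (3−4)² + (3.9−4)² + (9.5−4)² = 31.26.
The Normal likelihood contributes (σ²)^(−n/2) exp(−SS/(2σ²)), so the posterior is Inverse-Gamma(α + n/2, β + SS/2) = Inverse-Gamma(5.3, 24.43).
The mode of Inverse-Gamma(a, b) is b/(a+1) = 24.43/6.3 ≈ 3.8778.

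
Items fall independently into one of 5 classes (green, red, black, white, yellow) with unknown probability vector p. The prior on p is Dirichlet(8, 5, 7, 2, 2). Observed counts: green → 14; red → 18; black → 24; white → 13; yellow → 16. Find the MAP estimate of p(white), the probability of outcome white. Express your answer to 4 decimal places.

The posterior is Dirichlet(αᵢ + nᵢ) = Dirichlet(22, 23, 31, 15, 18).
For a Dirichlet(a₁,…,a_K) with all aᵢ > 1, the mode has j-th component (aⱼ − 1)/(Σaᵢ − K).
Here Σaᵢ = 109 and K = 5, so p(white) = (15 − 1)/(109 − 5) = 14/104 ≈ 0.1346.

MAP estimate of p(white) = 0.1346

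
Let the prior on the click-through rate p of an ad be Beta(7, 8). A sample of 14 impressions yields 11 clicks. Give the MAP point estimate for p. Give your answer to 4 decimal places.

p̂_MAP = 0.6296

Prior: Beta(7, 8).
Data: 11 successes in 14 trials. The binomial likelihood contributes p^11(1−p)^3, so the posterior is Beta(7+11, 8+3) = Beta(18, 11).
For Beta(a, b) with a, b > 1 the mode is (a−1)/(a+b−2) = 17/27 ≈ 0.6296.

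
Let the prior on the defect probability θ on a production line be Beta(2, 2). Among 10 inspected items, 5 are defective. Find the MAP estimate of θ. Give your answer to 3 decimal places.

θ̂_MAP = 0.500

Prior: Beta(2, 2).
Data: 5 successes in 10 trials. The binomial likelihood contributes θ^5(1−θ)^5, so the posterior is Beta(2+5, 2+5) = Beta(7, 7).
For Beta(a, b) with a, b > 1 the mode is (a−1)/(a+b−2) = 6/12 ≈ 0.500.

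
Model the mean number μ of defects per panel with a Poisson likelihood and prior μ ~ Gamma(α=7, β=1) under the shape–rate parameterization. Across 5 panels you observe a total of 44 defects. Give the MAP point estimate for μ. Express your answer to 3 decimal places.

Σxᵢ = 44, n = 5.
Posterior ∝ μ^6e^(−1μ) · μ^44e^(−5μ) = μ^50e^(−6μ), i.e. Gamma(shape=51, rate=6).
The mode of a Gamma(a, b) with a ≥ 1 (shape–rate) is (a−1)/b = 50/6 ≈ 8.333.

μ̂_MAP = 8.333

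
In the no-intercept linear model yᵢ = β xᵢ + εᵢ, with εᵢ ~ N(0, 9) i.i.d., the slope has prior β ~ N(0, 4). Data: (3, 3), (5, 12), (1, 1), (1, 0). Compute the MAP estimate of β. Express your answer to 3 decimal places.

log p(β | y) = −Σ(yᵢ − βxᵢ)²/(2·9) − β²/(2·4) + const.
Setting the derivative to zero: Σxᵢ(yᵢ − βxᵢ)/9 − β/4 = 0, so β = Σxᵢyᵢ / (Σxᵢ² + σ²/τ²).
Σxᵢyᵢ = 3·3 + 5·12 + 1·1 + 1·0 = 70; Σxᵢ² = 36; σ²/τ² = 2.25.
β̂_MAP = 70 / (36 + 2.25) = 70/38.25 ≈ 1.830.

β̂_MAP = 1.830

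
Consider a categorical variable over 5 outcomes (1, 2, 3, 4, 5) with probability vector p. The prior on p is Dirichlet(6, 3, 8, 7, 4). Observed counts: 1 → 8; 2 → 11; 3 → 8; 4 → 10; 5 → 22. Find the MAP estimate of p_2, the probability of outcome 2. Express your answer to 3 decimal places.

MAP estimate: 0.159

The posterior is Dirichlet(αᵢ + nᵢ) = Dirichlet(14, 14, 16, 17, 26).
For a Dirichlet(a₁,…,a_K) with all aᵢ > 1, the mode has j-th component (aⱼ − 1)/(Σaᵢ − K).
Here Σaᵢ = 87 and K = 5, so p_2 = (14 − 1)/(87 − 5) = 13/82 ≈ 0.159.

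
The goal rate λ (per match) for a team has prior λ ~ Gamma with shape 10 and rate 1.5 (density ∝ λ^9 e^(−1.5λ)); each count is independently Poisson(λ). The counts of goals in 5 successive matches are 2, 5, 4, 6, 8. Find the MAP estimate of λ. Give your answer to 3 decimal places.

λ̂_MAP = 5.231

Σxᵢ = 2+5+4+6+8 = 25, with n = 5.
Posterior ∝ λ^9e^(−1.5λ) · λ^25e^(−5λ) = λ^34e^(−6.5λ), i.e. Gamma(shape=35, rate=6.5).
The mode of a Gamma(a, b) with a ≥ 1 (shape–rate) is (a−1)/b = 34/6.5 ≈ 5.231.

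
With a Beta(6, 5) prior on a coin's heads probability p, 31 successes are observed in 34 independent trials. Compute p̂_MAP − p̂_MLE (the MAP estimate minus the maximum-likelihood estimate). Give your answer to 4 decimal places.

Posterior is Beta(37, 8); MAP = (37−1)/(45−2) = 36/43 ≈ 0.83721.
MLE ignores the prior: p̂_MLE = k/n = 31/34 ≈ 0.91176.
Difference = 36/43 − 31/34 = -109/1462 ≈ -0.0746.

MAP − MLE = -0.0746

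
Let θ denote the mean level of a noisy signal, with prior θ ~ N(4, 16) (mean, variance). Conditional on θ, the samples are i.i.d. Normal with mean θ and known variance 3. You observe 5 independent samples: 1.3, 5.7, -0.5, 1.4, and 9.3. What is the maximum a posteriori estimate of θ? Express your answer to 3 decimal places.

θ̂_MAP = 3.460

n = 5; x̄ = (1.3 + 5.7 + (-0.5) + 1.4 + 9.3)/5 = 17.2/5 = 3.44.
For a Normal prior and Normal likelihood with known variance, the posterior is Normal; its mode equals its mean, the precision-weighted average.
Prior precision 1/σ₀² = 1/16 = 0.0625; data precision n/σ² = 5/3.
θ̂ = (0.0625·4 + (5/3)·3.44) / (0.0625 + 5/3) = (359/60)/(83/48) = 1436/415 ≈ 3.460.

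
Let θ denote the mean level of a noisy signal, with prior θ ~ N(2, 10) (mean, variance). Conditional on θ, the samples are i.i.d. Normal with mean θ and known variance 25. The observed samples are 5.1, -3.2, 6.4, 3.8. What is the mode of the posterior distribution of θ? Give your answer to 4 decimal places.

θ̂_MAP = 2.6308

n = 4; x̄ = (5.1 + (-3.2) + 6.4 + 3.8)/4 = 12.1/4 = 3.025.
For a Normal prior and Normal likelihood with known variance, the posterior is Normal; its mode equals its mean, the precision-weighted average.
Prior precision 1/σ₀² = 1/10 = 0.1; data precision n/σ² = 4/25 = 0.16.
θ̂ = (0.1·2 + 0.16·3.025) / (0.1 + 0.16) = 0.684/0.26 = 171/65 ≈ 2.6308.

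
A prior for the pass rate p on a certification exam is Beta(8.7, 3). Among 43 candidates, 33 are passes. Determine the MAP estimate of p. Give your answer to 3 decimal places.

p̂_MAP = 0.772

Prior: Beta(8.7, 3).
Data: 33 successes in 43 trials. The binomial likelihood contributes p^33(1−p)^10, so the posterior is Beta(8.7+33, 3+10) = Beta(41.7, 13).
For Beta(a, b) with a, b > 1 the mode is (a−1)/(a+b−2) = 40.7/52.7 ≈ 0.772.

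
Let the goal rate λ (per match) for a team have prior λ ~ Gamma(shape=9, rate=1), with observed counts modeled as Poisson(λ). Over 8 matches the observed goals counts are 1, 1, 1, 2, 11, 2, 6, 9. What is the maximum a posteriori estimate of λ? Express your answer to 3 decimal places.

λ̂_MAP = 4.556

Σxᵢ = 1+1+1+2+11+2+6+9 = 33, with n = 8.
Posterior ∝ λ^8e^(−1λ) · λ^33e^(−8λ) = λ^41e^(−9λ), i.e. Gamma(shape=42, rate=9).
The mode of a Gamma(a, b) with a ≥ 1 (shape–rate) is (a−1)/b = 41/9 ≈ 4.556.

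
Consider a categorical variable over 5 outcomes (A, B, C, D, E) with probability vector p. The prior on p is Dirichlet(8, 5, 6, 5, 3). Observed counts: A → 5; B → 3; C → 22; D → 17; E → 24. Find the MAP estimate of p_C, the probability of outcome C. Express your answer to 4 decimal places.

MAP estimate of p_C = 0.2903

The posterior is Dirichlet(αᵢ + nᵢ) = Dirichlet(13, 8, 28, 22, 27).
For a Dirichlet(a₁,…,a_K) with all aᵢ > 1, the mode has j-th component (aⱼ − 1)/(Σaᵢ − K).
Here Σaᵢ = 98 and K = 5, so p_C = (28 − 1)/(98 − 5) = 27/93 ≈ 0.2903.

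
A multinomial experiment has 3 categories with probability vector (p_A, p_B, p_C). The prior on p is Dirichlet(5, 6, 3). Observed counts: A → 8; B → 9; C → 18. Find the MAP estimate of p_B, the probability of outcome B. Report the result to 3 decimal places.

The posterior is Dirichlet(αᵢ + nᵢ) = Dirichlet(13, 15, 21).
For a Dirichlet(a₁,…,a_K) with all aᵢ > 1, the mode has j-th component (aⱼ − 1)/(Σaᵢ − K).
Here Σaᵢ = 49 and K = 3, so p_B = (15 − 1)/(49 − 3) = 14/46 ≈ 0.304.

MAP estimate of p_B = 0.304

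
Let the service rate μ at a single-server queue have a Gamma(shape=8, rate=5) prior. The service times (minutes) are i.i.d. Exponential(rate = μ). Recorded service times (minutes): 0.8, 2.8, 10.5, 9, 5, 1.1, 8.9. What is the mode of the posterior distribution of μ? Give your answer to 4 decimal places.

μ̂_MAP = 0.3248

The Exponential(rate=μ) likelihood is ∝ μ^n e^(−μΣtᵢ). Here n = 7 and Σtᵢ = 0.8 + 2.8 + 10.5 + 9 + 5 + 1.1 + 8.9 = 38.1.
Posterior ∝ μ^7e^(−5μ) · μ^7e^(−38.1μ) = μ^14e^(−43.1μ), i.e. Gamma(15, 43.1).
Mode = (a−1)/b = 14/43.1 ≈ 0.3248.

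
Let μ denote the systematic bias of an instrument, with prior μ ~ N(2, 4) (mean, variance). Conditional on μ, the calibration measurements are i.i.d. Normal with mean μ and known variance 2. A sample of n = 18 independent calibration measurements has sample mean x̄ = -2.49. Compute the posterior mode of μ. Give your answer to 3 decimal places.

n = 18, x̄ = -2.49.
For a Normal prior and Normal likelihood with known variance, the posterior is Normal; its mode equals its mean, the precision-weighted average.
Prior precision 1/σ₀² = 1/4 = 0.25; data precision n/σ² = 18/2 = 9.
μ̂ = (0.25·2 + 9·(-2.49)) / (0.25 + 9) = (-21.91)/9.25 = -2191/925 ≈ -2.369.

μ̂_MAP = -2.369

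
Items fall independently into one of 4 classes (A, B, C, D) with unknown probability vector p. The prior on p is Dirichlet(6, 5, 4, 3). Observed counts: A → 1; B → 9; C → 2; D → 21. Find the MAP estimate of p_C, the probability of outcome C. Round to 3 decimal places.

The posterior is Dirichlet(αᵢ + nᵢ) = Dirichlet(7, 14, 6, 24).
For a Dirichlet(a₁,…,a_K) with all aᵢ > 1, the mode has j-th component (aⱼ − 1)/(Σaᵢ − K).
Here Σaᵢ = 51 and K = 4, so p_C = (6 − 1)/(51 − 4) = 5/47 ≈ 0.106.

MAP estimate of p_C = 0.106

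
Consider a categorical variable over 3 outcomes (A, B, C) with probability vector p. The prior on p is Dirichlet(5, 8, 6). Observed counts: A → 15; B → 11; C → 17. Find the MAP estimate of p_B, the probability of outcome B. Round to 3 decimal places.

The posterior is Dirichlet(αᵢ + nᵢ) = Dirichlet(20, 19, 23).
For a Dirichlet(a₁,…,a_K) with all aᵢ > 1, the mode has j-th component (aⱼ − 1)/(Σaᵢ − K).
Here Σaᵢ = 62 and K = 3, so p_B = (19 − 1)/(62 − 3) = 18/59 ≈ 0.305.

MAP estimate of p_B = 0.305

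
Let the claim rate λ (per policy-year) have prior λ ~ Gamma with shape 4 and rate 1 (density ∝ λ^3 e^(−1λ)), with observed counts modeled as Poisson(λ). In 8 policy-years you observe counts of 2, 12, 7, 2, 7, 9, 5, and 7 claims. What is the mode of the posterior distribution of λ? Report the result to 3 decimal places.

λ̂_MAP = 6.000

Σxᵢ = 2+12+7+2+7+9+5+7 = 51, with n = 8.
Posterior ∝ λ^3e^(−1λ) · λ^51e^(−8λ) = λ^54e^(−9λ), i.e. Gamma(shape=55, rate=9).
The mode of a Gamma(a, b) with a ≥ 1 (shape–rate) is (a−1)/b = 54/9 ≈ 6.000.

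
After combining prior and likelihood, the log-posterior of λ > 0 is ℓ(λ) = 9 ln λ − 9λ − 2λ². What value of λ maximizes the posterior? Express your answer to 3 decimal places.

λ̂_MAP = 0.750

ℓ'(λ) = 9/λ − 9 − 4λ. Setting this to zero and multiplying by λ: 4λ² + 9λ − 9 = 0.
λ = (−9 + √(9² + 4·4·9)) / (2·4) = (−9 + √225) / 8 = (−9 + 15)/8 = 3/4.
ℓ''(λ) = −9/λ² − 4 < 0, confirming a maximum.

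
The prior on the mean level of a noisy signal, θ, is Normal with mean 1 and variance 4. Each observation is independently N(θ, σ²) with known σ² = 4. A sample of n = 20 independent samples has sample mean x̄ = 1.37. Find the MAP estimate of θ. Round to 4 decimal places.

θ̂_MAP = 1.3524

n = 20, x̄ = 1.37.
For a Normal prior and Normal likelihood with known variance, the posterior is Normal; its mode equals its mean, the precision-weighted average.
Prior precision 1/σ₀² = 1/4 = 0.25; data precision n/σ² = 20/4 = 5.
θ̂ = (0.25·1 + 5·1.37) / (0.25 + 5) = 7.1/5.25 = 142/105 ≈ 1.3524.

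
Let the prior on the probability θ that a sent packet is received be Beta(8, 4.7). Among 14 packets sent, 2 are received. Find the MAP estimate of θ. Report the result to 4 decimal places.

θ̂_MAP = 0.3644

Prior: Beta(8, 4.7).
Data: 2 successes in 14 trials. The binomial likelihood contributes θ^2(1−θ)^12, so the posterior is Beta(8+2, 4.7+12) = Beta(10, 16.7).
For Beta(a, b) with a, b > 1 the mode is (a−1)/(a+b−2) = 9/24.7 ≈ 0.3644.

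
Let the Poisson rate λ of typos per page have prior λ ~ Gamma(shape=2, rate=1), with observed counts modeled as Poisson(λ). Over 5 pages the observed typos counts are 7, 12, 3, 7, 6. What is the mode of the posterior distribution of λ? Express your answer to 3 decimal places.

λ̂_MAP = 6.000

Σxᵢ = 7+12+3+7+6 = 35, with n = 5.
Posterior ∝ λe^(−1λ) · λ^35e^(−5λ) = λ^36e^(−6λ), i.e. Gamma(shape=37, rate=6).
The mode of a Gamma(a, b) with a ≥ 1 (shape–rate) is (a−1)/b = 36/6 ≈ 6.000.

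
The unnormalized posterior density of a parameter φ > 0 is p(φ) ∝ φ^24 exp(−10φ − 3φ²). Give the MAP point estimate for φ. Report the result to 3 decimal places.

ℓ'(φ) = 24/φ − 10 − 6φ. Setting this to zero and multiplying by φ: 6φ² + 10φ − 24 = 0.
φ = (−10 + √(10² + 4·6·24)) / (2·6) = (−10 + √676) / 12 = (−10 + 26)/12 = 4/3.
ℓ''(φ) = −24/φ² − 6 < 0, confirming a maximum.

φ̂_MAP = 1.333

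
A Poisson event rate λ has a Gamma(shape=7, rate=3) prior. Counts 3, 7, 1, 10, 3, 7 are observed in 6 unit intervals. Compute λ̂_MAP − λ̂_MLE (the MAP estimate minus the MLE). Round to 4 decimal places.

Σxᵢ = 31. Posterior is Gamma(38, 9); MAP = (38−1)/9 = 37/9 ≈ 4.11111.
MLE = x̄ = 31/6 ≈ 5.16667.
Difference = 37/9 − 31/6 = -19/18 ≈ -1.0556.

MAP − MLE = -1.0556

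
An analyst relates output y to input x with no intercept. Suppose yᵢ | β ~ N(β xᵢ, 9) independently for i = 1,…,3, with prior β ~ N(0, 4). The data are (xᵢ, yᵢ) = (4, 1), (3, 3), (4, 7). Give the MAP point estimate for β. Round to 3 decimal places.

log p(β | y) = −Σ(yᵢ − βxᵢ)²/(2·9) − β²/(2·4) + const.
Setting the derivative to zero: Σxᵢ(yᵢ − βxᵢ)/9 − β/4 = 0, so β = Σxᵢyᵢ / (Σxᵢ² + σ²/τ²).
Σxᵢyᵢ = 4·1 + 3·3 + 4·7 = 41; Σxᵢ² = 41; σ²/τ² = 2.25.
β̂_MAP = 41 / (41 + 2.25) = 41/43.25 ≈ 0.948.

β̂_MAP = 0.948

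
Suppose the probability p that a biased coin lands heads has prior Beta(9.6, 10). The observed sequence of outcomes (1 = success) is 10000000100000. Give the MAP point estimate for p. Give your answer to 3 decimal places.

Prior: Beta(9.6, 10).
Data: 2 successes in 14 trials (from the sequence). The binomial likelihood contributes p^2(1−p)^12, so the posterior is Beta(9.6+2, 10+12) = Beta(11.6, 22).
For Beta(a, b) with a, b > 1 the mode is (a−1)/(a+b−2) = 10.6/31.6 ≈ 0.335.

p̂_MAP = 0.335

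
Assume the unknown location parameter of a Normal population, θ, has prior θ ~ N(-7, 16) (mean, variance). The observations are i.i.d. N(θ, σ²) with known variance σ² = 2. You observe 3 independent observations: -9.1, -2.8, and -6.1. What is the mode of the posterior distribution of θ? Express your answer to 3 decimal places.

n = 3; x̄ = ((-9.1) + (-2.8) + (-6.1))/3 = -18/3 = -6.
For a Normal prior and Normal likelihood with known variance, the posterior is Normal; its mode equals its mean, the precision-weighted average.
Prior precision 1/σ₀² = 1/16 = 0.0625; data precision n/σ² = 3/2 = 1.5.
θ̂ = (0.0625·(-7) + 1.5·(-6)) / (0.0625 + 1.5) = (-9.4375)/1.5625 = -6.040.

θ̂_MAP = -6.040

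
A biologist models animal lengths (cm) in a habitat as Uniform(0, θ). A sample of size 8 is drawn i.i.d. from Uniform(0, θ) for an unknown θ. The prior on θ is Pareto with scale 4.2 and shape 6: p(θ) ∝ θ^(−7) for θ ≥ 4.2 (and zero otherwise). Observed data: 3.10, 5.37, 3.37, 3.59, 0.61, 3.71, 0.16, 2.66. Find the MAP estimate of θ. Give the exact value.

The Uniform(0, θ) likelihood is θ^(−n) for θ ≥ max(xᵢ), zero otherwise. Here max(xᵢ) = 5.37.
Posterior ∝ θ^(−7) · θ^(−8) = θ^(−15) on θ ≥ max(4.2, 5.37) = 5.37.
This density is strictly decreasing in θ, so the posterior mode lies at the lower boundary of the support.

θ̂_MAP = 5.37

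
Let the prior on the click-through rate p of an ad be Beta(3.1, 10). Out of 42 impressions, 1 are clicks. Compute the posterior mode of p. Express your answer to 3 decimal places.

Prior: Beta(3.1, 10).
Data: 1 success in 42 trials. The binomial likelihood contributes p(1−p)^41, so the posterior is Beta(3.1+1, 10+41) = Beta(4.1, 51).
For Beta(a, b) with a, b > 1 the mode is (a−1)/(a+b−2) = 3.1/53.1 ≈ 0.058.

p̂_MAP = 0.058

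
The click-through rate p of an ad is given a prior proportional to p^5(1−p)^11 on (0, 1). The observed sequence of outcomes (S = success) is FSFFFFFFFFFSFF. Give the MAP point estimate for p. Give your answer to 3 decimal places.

p̂_MAP = 0.233

The prior density ∝ p^5(1−p)^11 is the kernel of Beta(6, 12).
Data: 2 successes in 14 trials (from the sequence). The binomial likelihood contributes p^2(1−p)^12, so the posterior is Beta(6+2, 12+12) = Beta(8, 24).
For Beta(a, b) with a, b > 1 the mode is (a−1)/(a+b−2) = 7/30 ≈ 0.233.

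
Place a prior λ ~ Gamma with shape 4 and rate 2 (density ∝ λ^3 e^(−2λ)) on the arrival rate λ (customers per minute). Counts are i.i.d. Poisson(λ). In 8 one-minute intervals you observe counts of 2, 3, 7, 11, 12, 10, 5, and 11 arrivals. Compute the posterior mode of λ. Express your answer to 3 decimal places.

Σxᵢ = 2+3+7+11+12+10+5+11 = 61, with n = 8.
Posterior ∝ λ^3e^(−2λ) · λ^61e^(−8λ) = λ^64e^(−10λ), i.e. Gamma(shape=65, rate=10).
The mode of a Gamma(a, b) with a ≥ 1 (shape–rate) is (a−1)/b = 64/10 ≈ 6.400.

λ̂_MAP = 6.400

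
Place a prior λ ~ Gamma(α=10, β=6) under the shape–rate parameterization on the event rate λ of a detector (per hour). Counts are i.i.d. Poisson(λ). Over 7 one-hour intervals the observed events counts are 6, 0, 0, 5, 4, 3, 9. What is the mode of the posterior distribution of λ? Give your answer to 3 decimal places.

λ̂_MAP = 2.769

Σxᵢ = 6+0+0+5+4+3+9 = 27, with n = 7.
Posterior ∝ λ^9e^(−6λ) · λ^27e^(−7λ) = λ^36e^(−13λ), i.e. Gamma(shape=37, rate=13).
The mode of a Gamma(a, b) with a ≥ 1 (shape–rate) is (a−1)/b = 36/13 ≈ 2.769.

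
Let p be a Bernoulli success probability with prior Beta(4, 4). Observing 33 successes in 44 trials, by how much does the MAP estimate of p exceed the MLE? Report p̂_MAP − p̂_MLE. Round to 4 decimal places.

Posterior is Beta(37, 15); MAP = (37−1)/(52−2) = 36/50 ≈ 0.72000.
MLE ignores the prior: p̂_MLE = k/n = 33/44 ≈ 0.75000.
Difference = 36/50 − 33/44 = -3/100 ≈ -0.0300.

MAP − MLE = -0.0300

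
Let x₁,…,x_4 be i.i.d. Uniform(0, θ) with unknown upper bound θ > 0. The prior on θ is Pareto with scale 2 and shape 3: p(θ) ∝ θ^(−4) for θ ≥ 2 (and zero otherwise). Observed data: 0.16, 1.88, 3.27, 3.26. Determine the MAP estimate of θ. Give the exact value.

θ̂_MAP = 3.27

The Uniform(0, θ) likelihood is θ^(−n) for θ ≥ max(xᵢ), zero otherwise. Here max(xᵢ) = 3.27.
Posterior ∝ θ^(−4) · θ^(−4) = θ^(−8) on θ ≥ max(2, 3.27) = 3.27.
This density is strictly decreasing in θ, so the posterior mode lies at the lower boundary of the support.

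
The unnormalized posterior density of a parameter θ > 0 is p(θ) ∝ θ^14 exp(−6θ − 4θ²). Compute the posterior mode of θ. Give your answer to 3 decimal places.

ℓ'(θ) = 14/θ − 6 − 8θ. Setting this to zero and multiplying by θ: 8θ² + 6θ − 14 = 0.
θ = (−6 + √(6² + 4·8·14)) / (2·8) = (−6 + √484) / 16 = (−6 + 22)/16 = 1.
ℓ''(θ) = −14/θ² − 8 < 0, confirming a maximum.

θ̂_MAP = 1.000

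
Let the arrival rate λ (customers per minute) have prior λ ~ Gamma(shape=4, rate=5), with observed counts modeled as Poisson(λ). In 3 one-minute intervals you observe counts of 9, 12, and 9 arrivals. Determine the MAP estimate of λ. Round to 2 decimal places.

λ̂_MAP = 4.13

Σxᵢ = 9+12+9 = 30, with n = 3.
Posterior ∝ λ^3e^(−5λ) · λ^30e^(−3λ) = λ^33e^(−8λ), i.e. Gamma(shape=34, rate=8).
The mode of a Gamma(a, b) with a ≥ 1 (shape–rate) is (a−1)/b = 33/8 ≈ 4.13.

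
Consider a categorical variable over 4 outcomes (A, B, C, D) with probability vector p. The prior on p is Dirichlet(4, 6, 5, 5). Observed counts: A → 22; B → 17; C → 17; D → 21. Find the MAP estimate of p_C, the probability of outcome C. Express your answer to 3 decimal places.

MAP estimate of p_C = 0.226

The posterior is Dirichlet(αᵢ + nᵢ) = Dirichlet(26, 23, 22, 26).
For a Dirichlet(a₁,…,a_K) with all aᵢ > 1, the mode has j-th component (aⱼ − 1)/(Σaᵢ − K).
Here Σaᵢ = 97 and K = 4, so p_C = (22 − 1)/(97 − 4) = 21/93 ≈ 0.226.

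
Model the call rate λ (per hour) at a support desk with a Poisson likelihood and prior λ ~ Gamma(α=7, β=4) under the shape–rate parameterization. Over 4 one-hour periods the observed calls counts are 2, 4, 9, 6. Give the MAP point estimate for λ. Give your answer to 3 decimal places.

Σxᵢ = 2+4+9+6 = 21, with n = 4.
Posterior ∝ λ^6e^(−4λ) · λ^21e^(−4λ) = λ^27e^(−8λ), i.e. Gamma(shape=28, rate=8).
The mode of a Gamma(a, b) with a ≥ 1 (shape–rate) is (a−1)/b = 27/8 ≈ 3.375.

λ̂_MAP = 3.375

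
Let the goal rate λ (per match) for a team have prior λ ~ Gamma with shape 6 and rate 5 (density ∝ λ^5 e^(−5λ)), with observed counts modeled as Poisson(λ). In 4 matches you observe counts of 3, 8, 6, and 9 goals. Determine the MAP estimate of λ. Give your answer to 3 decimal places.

λ̂_MAP = 3.444

Σxᵢ = 3+8+6+9 = 26, with n = 4.
Posterior ∝ λ^5e^(−5λ) · λ^26e^(−4λ) = λ^31e^(−9λ), i.e. Gamma(shape=32, rate=9).
The mode of a Gamma(a, b) with a ≥ 1 (shape–rate) is (a−1)/b = 31/9 ≈ 3.444.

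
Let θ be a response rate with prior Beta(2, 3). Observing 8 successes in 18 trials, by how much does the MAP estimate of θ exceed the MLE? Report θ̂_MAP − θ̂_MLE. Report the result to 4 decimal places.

MAP − MLE = -0.0159

Posterior is Beta(10, 13); MAP = (10−1)/(23−2) = 9/21 ≈ 0.42857.
MLE ignores the prior: θ̂_MLE = k/n = 8/18 ≈ 0.44444.
Difference = 9/21 − 8/18 = -1/63 ≈ -0.0159.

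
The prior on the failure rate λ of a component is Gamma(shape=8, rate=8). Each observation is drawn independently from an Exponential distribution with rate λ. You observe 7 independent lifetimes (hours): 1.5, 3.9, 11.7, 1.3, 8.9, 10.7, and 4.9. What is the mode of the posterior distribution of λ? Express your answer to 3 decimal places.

The Exponential(rate=λ) likelihood is ∝ λ^n e^(−λΣtᵢ). Here n = 7 and Σtᵢ = 1.5 + 3.9 + 11.7 + 1.3 + 8.9 + 10.7 + 4.9 = 42.9.
Posterior ∝ λ^7e^(−8λ) · λ^7e^(−42.9λ) = λ^14e^(−50.9λ), i.e. Gamma(15, 50.9).
Mode = (a−1)/b = 14/50.9 ≈ 0.275.

λ̂_MAP = 0.275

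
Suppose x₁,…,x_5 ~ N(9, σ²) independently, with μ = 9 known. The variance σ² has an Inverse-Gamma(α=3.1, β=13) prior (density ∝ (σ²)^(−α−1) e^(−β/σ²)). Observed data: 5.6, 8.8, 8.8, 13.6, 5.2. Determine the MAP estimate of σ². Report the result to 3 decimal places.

σ̂²_MAP = 5.548

Sum of squared deviations about the known mean: SS = (5.6−9)² + (8.8−9)² + (8.8−9)² + (13.6−9)² + (5.2−9)² = 47.24.
The Normal likelihood contributes (σ²)^(−n/2) exp(−SS/(2σ²)), so the posterior is Inverse-Gamma(α + n/2, β + SS/2) = Inverse-Gamma(5.6, 36.62).
The mode of Inverse-Gamma(a, b) is b/(a+1) = 36.62/6.6 ≈ 5.548.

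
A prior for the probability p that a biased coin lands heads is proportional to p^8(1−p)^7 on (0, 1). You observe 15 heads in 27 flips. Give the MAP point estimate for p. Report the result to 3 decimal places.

p̂_MAP = 0.548

The prior density ∝ p^8(1−p)^7 is the kernel of Beta(9, 8).
Data: 15 successes in 27 trials. The binomial likelihood contributes p^15(1−p)^12, so the posterior is Beta(9+15, 8+12) = Beta(24, 20).
For Beta(a, b) with a, b > 1 the mode is (a−1)/(a+b−2) = 23/42 ≈ 0.548.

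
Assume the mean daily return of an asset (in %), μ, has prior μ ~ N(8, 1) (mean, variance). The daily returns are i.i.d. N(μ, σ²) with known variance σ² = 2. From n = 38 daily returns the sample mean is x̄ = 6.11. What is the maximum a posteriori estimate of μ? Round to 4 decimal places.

n = 38, x̄ = 6.11.
For a Normal prior and Normal likelihood with known variance, the posterior is Normal; its mode equals its mean, the precision-weighted average.
Prior precision 1/σ₀² = 1/1 = 1; data precision n/σ² = 38/2 = 19.
μ̂ = (1·8 + 19·6.11) / (1 + 19) = 124.09/20 = 6.2045.

μ̂_MAP = 6.2045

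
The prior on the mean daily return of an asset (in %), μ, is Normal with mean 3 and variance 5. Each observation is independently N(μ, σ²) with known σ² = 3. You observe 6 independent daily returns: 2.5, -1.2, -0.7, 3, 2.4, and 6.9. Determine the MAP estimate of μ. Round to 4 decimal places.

n = 6; x̄ = (2.5 + (-1.2) + (-0.7) + 3 + 2.4 + 6.9)/6 = 12.9/6 = 2.15.
For a Normal prior and Normal likelihood with known variance, the posterior is Normal; its mode equals its mean, the precision-weighted average.
Prior precision 1/σ₀² = 1/5 = 0.2; data precision n/σ² = 6/3 = 2.
μ̂ = (0.2·3 + 2·2.15) / (0.2 + 2) = 4.9/2.2 = 49/22 ≈ 2.2273.

μ̂_MAP = 2.2273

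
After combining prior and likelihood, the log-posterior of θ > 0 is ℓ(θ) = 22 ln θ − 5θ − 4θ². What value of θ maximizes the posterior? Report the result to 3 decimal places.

ℓ'(θ) = 22/θ − 5 − 8θ. Setting this to zero and multiplying by θ: 8θ² + 5θ − 22 = 0.
θ = (−5 + √(5² + 4·8·22)) / (2·8) = (−5 + √729) / 16 = (−5 + 27)/16 = 11/8.
ℓ''(θ) = −22/θ² − 8 < 0, confirming a maximum.

θ̂_MAP = 1.375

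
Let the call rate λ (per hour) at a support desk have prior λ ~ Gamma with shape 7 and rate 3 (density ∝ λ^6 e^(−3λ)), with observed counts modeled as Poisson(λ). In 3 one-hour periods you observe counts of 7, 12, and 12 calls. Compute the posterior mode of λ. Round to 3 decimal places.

λ̂_MAP = 6.167

Σxᵢ = 7+12+12 = 31, with n = 3.
Posterior ∝ λ^6e^(−3λ) · λ^31e^(−3λ) = λ^37e^(−6λ), i.e. Gamma(shape=38, rate=6).
The mode of a Gamma(a, b) with a ≥ 1 (shape–rate) is (a−1)/b = 37/6 ≈ 6.167.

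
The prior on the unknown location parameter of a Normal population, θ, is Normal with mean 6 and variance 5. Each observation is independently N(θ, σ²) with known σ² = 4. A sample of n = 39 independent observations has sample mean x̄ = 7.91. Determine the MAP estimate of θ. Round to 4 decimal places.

θ̂_MAP = 7.8716

n = 39, x̄ = 7.91.
For a Normal prior and Normal likelihood with known variance, the posterior is Normal; its mode equals its mean, the precision-weighted average.
Prior precision 1/σ₀² = 1/5 = 0.2; data precision n/σ² = 39/4 = 9.75.
θ̂ = (0.2·6 + 9.75·7.91) / (0.2 + 9.75) = 78.3225/9.95 = 31329/3980 ≈ 7.8716.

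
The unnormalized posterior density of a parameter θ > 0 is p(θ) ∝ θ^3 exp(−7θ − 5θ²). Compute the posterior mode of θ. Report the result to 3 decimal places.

ℓ'(θ) = 3/θ − 7 − 10θ. Setting this to zero and multiplying by θ: 10θ² + 7θ − 3 = 0.
θ = (−7 + √(7² + 4·10·3)) / (2·10) = (−7 + √169) / 20 = (−7 + 13)/20 = 3/10.
ℓ''(θ) = −3/θ² − 10 < 0, confirming a maximum.

θ̂_MAP = 0.300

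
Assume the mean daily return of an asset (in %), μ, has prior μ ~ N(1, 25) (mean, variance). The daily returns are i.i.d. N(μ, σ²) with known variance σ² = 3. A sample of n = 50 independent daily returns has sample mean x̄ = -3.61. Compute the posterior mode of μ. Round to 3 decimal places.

n = 50, x̄ = -3.61.
For a Normal prior and Normal likelihood with known variance, the posterior is Normal; its mode equals its mean, the precision-weighted average.
Prior precision 1/σ₀² = 1/25 = 0.04; data precision n/σ² = 50/3.
μ̂ = (0.04·1 + (50/3)·(-3.61)) / (0.04 + 50/3) = (-9019/150)/(1253/75) = -9019/2506 ≈ -3.599.

μ̂_MAP = -3.599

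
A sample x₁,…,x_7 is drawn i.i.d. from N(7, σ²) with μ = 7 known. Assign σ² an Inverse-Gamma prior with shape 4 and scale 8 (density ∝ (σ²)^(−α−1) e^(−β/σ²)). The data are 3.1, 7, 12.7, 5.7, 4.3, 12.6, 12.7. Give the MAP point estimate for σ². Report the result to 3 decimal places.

σ̂²_MAP = 8.031

Sum of squared deviations about the known mean: SS = (3.1−7)² + (7−7)² + (12.7−7)² + (5.7−7)² + (4.3−7)² + (12.6−7)² + (12.7−7)² = 120.53.
The Normal likelihood contributes (σ²)^(−n/2) exp(−SS/(2σ²)), so the posterior is Inverse-Gamma(α + n/2, β + SS/2) = Inverse-Gamma(7.5, 68.265).
The mode of Inverse-Gamma(a, b) is b/(a+1) = 68.265/8.5 ≈ 8.031.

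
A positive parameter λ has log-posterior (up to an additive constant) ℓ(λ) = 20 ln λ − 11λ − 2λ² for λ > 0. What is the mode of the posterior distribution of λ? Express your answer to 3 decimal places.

λ̂_MAP = 1.250

ℓ'(λ) = 20/λ − 11 − 4λ. Setting this to zero and multiplying by λ: 4λ² + 11λ − 20 = 0.
λ = (−11 + √(11² + 4·4·20)) / (2·4) = (−11 + √441) / 8 = (−11 + 21)/8 = 5/4.
ℓ''(λ) = −20/λ² − 4 < 0, confirming a maximum.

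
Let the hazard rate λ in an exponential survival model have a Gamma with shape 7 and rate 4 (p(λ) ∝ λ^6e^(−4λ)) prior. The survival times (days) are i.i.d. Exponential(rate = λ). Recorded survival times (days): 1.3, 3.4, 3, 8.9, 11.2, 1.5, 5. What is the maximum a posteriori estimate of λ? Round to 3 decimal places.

The Exponential(rate=λ) likelihood is ∝ λ^n e^(−λΣtᵢ). Here n = 7 and Σtᵢ = 1.3 + 3.4 + 3 + 8.9 + 11.2 + 1.5 + 5 = 34.3.
Posterior ∝ λ^6e^(−4λ) · λ^7e^(−34.3λ) = λ^13e^(−38.3λ), i.e. Gamma(14, 38.3).
Mode = (a−1)/b = 13/38.3 ≈ 0.339.

λ̂_MAP = 0.339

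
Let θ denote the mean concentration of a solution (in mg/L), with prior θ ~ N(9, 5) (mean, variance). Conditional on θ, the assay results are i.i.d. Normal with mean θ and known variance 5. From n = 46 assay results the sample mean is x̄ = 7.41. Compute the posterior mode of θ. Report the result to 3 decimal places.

θ̂_MAP = 7.444

n = 46, x̄ = 7.41.
For a Normal prior and Normal likelihood with known variance, the posterior is Normal; its mode equals its mean, the precision-weighted average.
Prior precision 1/σ₀² = 1/5 = 0.2; data precision n/σ² = 46/5 = 9.2.
θ̂ = (0.2·9 + 9.2·7.41) / (0.2 + 9.2) = 69.972/9.4 = 17493/2350 ≈ 7.444.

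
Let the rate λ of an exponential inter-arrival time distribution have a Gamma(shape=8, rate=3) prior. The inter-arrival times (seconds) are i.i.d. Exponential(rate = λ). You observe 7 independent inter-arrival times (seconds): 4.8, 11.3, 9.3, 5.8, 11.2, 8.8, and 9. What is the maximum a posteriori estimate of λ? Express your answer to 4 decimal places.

λ̂_MAP = 0.2215

The Exponential(rate=λ) likelihood is ∝ λ^n e^(−λΣtᵢ). Here n = 7 and Σtᵢ = 4.8 + 11.3 + 9.3 + 5.8 + 11.2 + 8.8 + 9 = 60.2.
Posterior ∝ λ^7e^(−3λ) · λ^7e^(−60.2λ) = λ^14e^(−63.2λ), i.e. Gamma(15, 63.2).
Mode = (a−1)/b = 14/63.2 ≈ 0.2215.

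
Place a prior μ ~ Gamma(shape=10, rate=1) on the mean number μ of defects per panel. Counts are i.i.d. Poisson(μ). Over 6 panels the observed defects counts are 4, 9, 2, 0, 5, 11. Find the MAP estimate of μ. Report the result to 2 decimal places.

μ̂_MAP = 5.71

Σxᵢ = 4+9+2+0+5+11 = 31, with n = 6.
Posterior ∝ μ^9e^(−1μ) · μ^31e^(−6μ) = μ^40e^(−7μ), i.e. Gamma(shape=41, rate=7).
The mode of a Gamma(a, b) with a ≥ 1 (shape–rate) is (a−1)/b = 40/7 ≈ 5.71.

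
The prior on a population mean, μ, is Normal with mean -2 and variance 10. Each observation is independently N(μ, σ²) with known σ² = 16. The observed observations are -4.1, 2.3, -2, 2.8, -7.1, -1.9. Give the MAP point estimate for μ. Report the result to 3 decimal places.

μ̂_MAP = -1.737

n = 6; x̄ = ((-4.1) + 2.3 + (-2) + 2.8 + (-7.1) + (-1.9))/6 = -10/6 = -5/3 ≈ -1.6667.
For a Normal prior and Normal likelihood with known variance, the posterior is Normal; its mode equals its mean, the precision-weighted average.
Prior precision 1/σ₀² = 1/10 = 0.1; data precision n/σ² = 6/16 = 0.375.
μ̂ = (0.1·(-2) + 0.375·(-5/3)) / (0.1 + 0.375) = (-0.825)/0.475 = -33/19 ≈ -1.737.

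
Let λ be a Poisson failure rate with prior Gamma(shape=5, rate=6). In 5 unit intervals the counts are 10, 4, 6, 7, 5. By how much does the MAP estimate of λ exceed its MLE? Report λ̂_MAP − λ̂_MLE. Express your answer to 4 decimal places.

Σxᵢ = 32. Posterior is Gamma(37, 11); MAP = (37−1)/11 = 36/11 ≈ 3.27273.
MLE = x̄ = 32/5 ≈ 6.40000.
Difference = 36/11 − 32/5 = -172/55 ≈ -3.1273.

MAP − MLE = -3.1273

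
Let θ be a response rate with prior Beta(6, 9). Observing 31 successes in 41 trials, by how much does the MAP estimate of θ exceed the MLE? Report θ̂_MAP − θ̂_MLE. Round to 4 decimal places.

MAP − MLE = -0.0894

Posterior is Beta(37, 19); MAP = (37−1)/(56−2) = 36/54 ≈ 0.66667.
MLE ignores the prior: θ̂_MLE = k/n = 31/41 ≈ 0.75610.
Difference = 36/54 − 31/41 = -11/123 ≈ -0.0894.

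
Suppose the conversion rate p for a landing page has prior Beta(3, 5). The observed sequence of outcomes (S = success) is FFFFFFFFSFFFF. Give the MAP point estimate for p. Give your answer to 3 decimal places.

p̂_MAP = 0.158

Prior: Beta(3, 5).
Data: 1 success in 13 trials (from the sequence). The binomial likelihood contributes p(1−p)^12, so the posterior is Beta(3+1, 5+12) = Beta(4, 17).
For Beta(a, b) with a, b > 1 the mode is (a−1)/(a+b−2) = 3/19 ≈ 0.158.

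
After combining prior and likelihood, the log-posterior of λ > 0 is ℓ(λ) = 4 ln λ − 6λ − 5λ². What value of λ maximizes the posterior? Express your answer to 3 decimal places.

ℓ'(λ) = 4/λ − 6 − 10λ. Setting this to zero and multiplying by λ: 10λ² + 6λ − 4 = 0.
λ = (−6 + √(6² + 4·10·4)) / (2·10) = (−6 + √196) / 20 = (−6 + 14)/20 = 2/5.
ℓ''(λ) = −4/λ² − 10 < 0, confirming a maximum.

λ̂_MAP = 0.400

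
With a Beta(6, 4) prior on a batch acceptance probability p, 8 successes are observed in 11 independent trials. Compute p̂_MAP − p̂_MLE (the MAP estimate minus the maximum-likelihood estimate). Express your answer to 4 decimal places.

Posterior is Beta(14, 7); MAP = (14−1)/(21−2) = 13/19 ≈ 0.68421.
MLE ignores the prior: p̂_MLE = k/n = 8/11 ≈ 0.72727.
Difference = 13/19 − 8/11 = -9/209 ≈ -0.0431.

MAP − MLE = -0.0431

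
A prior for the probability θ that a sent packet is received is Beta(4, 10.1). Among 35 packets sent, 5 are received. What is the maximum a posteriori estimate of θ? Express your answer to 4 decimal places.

Prior: Beta(4, 10.1).
Data: 5 successes in 35 trials. The binomial likelihood contributes θ^5(1−θ)^30, so the posterior is Beta(4+5, 10.1+30) = Beta(9, 40.1).
For Beta(a, b) with a, b > 1 the mode is (a−1)/(a+b−2) = 8/47.1 ≈ 0.1699.

θ̂_MAP = 0.1699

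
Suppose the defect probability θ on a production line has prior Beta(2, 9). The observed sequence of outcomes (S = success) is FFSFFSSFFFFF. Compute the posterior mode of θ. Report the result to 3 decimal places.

Prior: Beta(2, 9).
Data: 3 successes in 12 trials (from the sequence). The binomial likelihood contributes θ^3(1−θ)^9, so the posterior is Beta(2+3, 9+9) = Beta(5, 18).
For Beta(a, b) with a, b > 1 the mode is (a−1)/(a+b−2) = 4/21 ≈ 0.190.

θ̂_MAP = 0.190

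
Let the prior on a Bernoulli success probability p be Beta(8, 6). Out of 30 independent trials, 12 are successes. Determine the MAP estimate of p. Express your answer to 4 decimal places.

Prior: Beta(8, 6).
Data: 12 successes in 30 trials. The binomial likelihood contributes p^12(1−p)^18, so the posterior is Beta(8+12, 6+18) = Beta(20, 24).
For Beta(a, b) with a, b > 1 the mode is (a−1)/(a+b−2) = 19/42 ≈ 0.4524.

p̂_MAP = 0.4524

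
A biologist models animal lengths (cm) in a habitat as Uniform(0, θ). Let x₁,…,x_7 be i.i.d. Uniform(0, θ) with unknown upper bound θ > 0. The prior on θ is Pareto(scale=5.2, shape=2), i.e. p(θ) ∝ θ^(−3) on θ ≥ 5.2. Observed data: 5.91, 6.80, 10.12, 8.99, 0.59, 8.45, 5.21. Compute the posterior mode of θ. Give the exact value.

The Uniform(0, θ) likelihood is θ^(−n) for θ ≥ max(xᵢ), zero otherwise. Here max(xᵢ) = 10.12.
Posterior ∝ θ^(−3) · θ^(−7) = θ^(−10) on θ ≥ max(5.2, 10.12) = 10.12.
This density is strictly decreasing in θ, so the posterior mode lies at the lower boundary of the support.

θ̂_MAP = 10.12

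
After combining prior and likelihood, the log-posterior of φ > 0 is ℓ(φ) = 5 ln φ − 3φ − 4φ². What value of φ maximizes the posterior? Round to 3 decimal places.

φ̂_MAP = 0.625

ℓ'(φ) = 5/φ − 3 − 8φ. Setting this to zero and multiplying by φ: 8φ² + 3φ − 5 = 0.
φ = (−3 + √(3² + 4·8·5)) / (2·8) = (−3 + √169) / 16 = (−3 + 13)/16 = 5/8.
ℓ''(φ) = −5/φ² − 8 < 0, confirming a maximum.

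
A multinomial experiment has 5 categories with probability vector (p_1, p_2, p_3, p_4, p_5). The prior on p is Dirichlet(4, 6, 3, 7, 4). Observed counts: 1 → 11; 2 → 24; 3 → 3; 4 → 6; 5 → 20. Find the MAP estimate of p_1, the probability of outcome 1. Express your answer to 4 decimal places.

MAP estimate: 0.1687

The posterior is Dirichlet(αᵢ + nᵢ) = Dirichlet(15, 30, 6, 13, 24).
For a Dirichlet(a₁,…,a_K) with all aᵢ > 1, the mode has j-th component (aⱼ − 1)/(Σaᵢ − K).
Here Σaᵢ = 88 and K = 5, so p_1 = (15 − 1)/(88 − 5) = 14/83 ≈ 0.1687.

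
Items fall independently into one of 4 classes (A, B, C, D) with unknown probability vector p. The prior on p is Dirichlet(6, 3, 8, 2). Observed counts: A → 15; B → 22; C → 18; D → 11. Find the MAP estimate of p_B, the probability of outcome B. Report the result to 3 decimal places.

MAP estimate of p_B = 0.296

The posterior is Dirichlet(αᵢ + nᵢ) = Dirichlet(21, 25, 26, 13).
For a Dirichlet(a₁,…,a_K) with all aᵢ > 1, the mode has j-th component (aⱼ − 1)/(Σaᵢ − K).
Here Σaᵢ = 85 and K = 4, so p_B = (25 − 1)/(85 − 4) = 24/81 ≈ 0.296.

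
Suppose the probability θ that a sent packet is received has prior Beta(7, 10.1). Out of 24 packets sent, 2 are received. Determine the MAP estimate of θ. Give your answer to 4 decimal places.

Prior: Beta(7, 10.1).
Data: 2 successes in 24 trials. The binomial likelihood contributes θ^2(1−θ)^22, so the posterior is Beta(7+2, 10.1+22) = Beta(9, 32.1).
For Beta(a, b) with a, b > 1 the mode is (a−1)/(a+b−2) = 8/39.1 ≈ 0.2046.

θ̂_MAP = 0.2046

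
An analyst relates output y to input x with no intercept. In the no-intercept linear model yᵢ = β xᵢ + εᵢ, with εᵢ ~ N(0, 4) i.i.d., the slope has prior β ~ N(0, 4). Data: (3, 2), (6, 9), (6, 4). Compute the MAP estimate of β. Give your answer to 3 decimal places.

β̂_MAP = 1.024

log p(β | y) = −Σ(yᵢ − βxᵢ)²/(2·4) − β²/(2·4) + const.
Setting the derivative to zero: Σxᵢ(yᵢ − βxᵢ)/4 − β/4 = 0, so β = Σxᵢyᵢ / (Σxᵢ² + σ²/τ²).
Σxᵢyᵢ = 3·2 + 6·9 + 6·4 = 84; Σxᵢ² = 81; σ²/τ² = 1.
β̂_MAP = 84 / (81 + 1) = 84/82 ≈ 1.024.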